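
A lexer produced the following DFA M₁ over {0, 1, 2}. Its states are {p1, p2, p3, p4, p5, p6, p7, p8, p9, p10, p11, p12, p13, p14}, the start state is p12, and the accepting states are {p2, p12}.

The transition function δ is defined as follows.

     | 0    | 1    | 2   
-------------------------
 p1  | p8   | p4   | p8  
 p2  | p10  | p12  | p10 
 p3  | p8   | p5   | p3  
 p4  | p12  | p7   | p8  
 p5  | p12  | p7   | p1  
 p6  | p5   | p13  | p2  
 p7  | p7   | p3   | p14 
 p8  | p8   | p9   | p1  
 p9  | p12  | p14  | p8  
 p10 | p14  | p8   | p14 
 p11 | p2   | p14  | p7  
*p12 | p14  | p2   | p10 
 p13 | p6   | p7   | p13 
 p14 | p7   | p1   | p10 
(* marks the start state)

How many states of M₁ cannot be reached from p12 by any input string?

No path from p12 leads to p6, p11, p13; the other 11 states are all reachable.

3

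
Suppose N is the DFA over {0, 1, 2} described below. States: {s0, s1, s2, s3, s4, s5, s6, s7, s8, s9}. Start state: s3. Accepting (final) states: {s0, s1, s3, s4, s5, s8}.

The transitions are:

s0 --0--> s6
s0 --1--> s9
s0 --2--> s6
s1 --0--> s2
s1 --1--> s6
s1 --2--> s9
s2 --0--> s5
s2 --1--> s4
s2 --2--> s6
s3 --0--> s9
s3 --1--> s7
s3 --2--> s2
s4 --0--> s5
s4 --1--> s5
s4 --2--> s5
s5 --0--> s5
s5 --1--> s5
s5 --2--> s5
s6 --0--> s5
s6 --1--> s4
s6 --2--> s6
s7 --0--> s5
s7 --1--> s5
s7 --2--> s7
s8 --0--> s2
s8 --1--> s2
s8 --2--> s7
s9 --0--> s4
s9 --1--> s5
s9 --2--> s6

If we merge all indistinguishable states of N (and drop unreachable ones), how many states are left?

3

First remove the unreachable states {s0,s1,s8}; 7 states remain.
Initial partition by acceptance: {s3,s4,s5} | {s2,s6,s7,s9}.
Refine {s3,s4,s5} on symbol 0: members go to different blocks, giving {s4,s5} and {s3}.
The partition is now stable with 3 blocks: {s4,s5} | {s2,s6,s7,s9} | {s3}.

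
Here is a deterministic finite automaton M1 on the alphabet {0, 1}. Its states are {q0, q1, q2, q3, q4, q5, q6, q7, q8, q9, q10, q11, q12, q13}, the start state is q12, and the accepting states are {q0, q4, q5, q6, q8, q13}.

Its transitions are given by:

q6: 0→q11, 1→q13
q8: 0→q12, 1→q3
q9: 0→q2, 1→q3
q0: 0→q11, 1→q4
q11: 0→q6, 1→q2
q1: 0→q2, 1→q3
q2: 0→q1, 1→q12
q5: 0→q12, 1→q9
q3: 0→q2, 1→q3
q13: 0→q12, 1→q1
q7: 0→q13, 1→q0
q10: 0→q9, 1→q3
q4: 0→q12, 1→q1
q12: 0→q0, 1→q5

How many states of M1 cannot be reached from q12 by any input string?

No path from q12 leads to q7, q8, q10; the other 11 states are all reachable.

3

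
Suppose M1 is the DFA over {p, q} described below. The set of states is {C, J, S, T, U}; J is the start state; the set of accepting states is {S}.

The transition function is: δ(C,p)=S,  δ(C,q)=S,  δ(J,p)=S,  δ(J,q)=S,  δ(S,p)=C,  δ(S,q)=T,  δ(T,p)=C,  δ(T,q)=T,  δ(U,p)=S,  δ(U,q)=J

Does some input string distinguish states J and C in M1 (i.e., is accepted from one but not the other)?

First remove the unreachable states {U}; 4 states remain.
P0 = {S} | {C,J,T}.
Split {C,J,T} by δ(·,p) → {C,J} and {T}.
The partition is now stable with 3 blocks: {S} | {C,J} | {T}.
J and C lie in the same block of the stable partition, so they are equivalent — no string distinguishes them.

No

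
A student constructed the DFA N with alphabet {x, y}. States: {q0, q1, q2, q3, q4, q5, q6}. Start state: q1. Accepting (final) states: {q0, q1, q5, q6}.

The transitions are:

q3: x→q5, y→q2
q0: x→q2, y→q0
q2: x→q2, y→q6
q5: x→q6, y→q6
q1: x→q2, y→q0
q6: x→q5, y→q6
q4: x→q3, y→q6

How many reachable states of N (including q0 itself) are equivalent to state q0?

2

States {q3,q4} cannot be reached from the start state, so discard them.
P0 = {q0,q1,q5,q6} | {q2}.
On input x, block {q0,q1,q5,q6} splits into {q0,q1} and {q5,q6}.
No further refinement is possible. Final partition (3 blocks): {q0,q1} | {q2} | {q5,q6}.
The equivalence class containing q0 is {q0,q1}, of size 2.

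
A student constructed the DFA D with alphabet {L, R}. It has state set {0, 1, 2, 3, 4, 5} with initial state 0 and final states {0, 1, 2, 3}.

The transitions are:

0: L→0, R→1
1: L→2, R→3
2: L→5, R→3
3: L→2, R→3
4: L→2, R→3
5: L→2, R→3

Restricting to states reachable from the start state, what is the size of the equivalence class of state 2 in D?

1

States {4} cannot be reached from the start state, so discard them.
Start with accepting vs non-accepting: {0,1,2,3} | {5}.
Refine {0,1,2,3} on symbol L: members go to different blocks, giving {0,1,3} and {2}.
On input L, block {0,1,3} splits into {1,3} and {0}.
No further refinement is possible. Final partition (4 blocks): {1,3} | {5} | {2} | {0}.
The equivalence class containing 2 is {2}, of size 1.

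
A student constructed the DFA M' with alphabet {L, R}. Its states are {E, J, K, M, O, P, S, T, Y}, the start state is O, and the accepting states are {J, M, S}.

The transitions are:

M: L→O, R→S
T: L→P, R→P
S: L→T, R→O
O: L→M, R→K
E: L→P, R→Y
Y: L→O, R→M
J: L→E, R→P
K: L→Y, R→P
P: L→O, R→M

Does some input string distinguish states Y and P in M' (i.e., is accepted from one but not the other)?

States {E,J} cannot be reached from the start state, so discard them.
Initial partition by acceptance: {M,S} | {K,O,P,T,Y}.
Split {M,S} by δ(·,R) → {S} and {M}.
Refine {K,O,P,T,Y} on symbol L: members go to different blocks, giving {K,P,T,Y} and {O}.
On input L, block {K,P,T,Y} splits into {K,T} and {P,Y}.
No further refinement is possible. Final partition (5 blocks): {S} | {K,T} | {M} | {O} | {P,Y}.
Y and P lie in the same block of the stable partition, so they are equivalent — no string distinguishes them.

No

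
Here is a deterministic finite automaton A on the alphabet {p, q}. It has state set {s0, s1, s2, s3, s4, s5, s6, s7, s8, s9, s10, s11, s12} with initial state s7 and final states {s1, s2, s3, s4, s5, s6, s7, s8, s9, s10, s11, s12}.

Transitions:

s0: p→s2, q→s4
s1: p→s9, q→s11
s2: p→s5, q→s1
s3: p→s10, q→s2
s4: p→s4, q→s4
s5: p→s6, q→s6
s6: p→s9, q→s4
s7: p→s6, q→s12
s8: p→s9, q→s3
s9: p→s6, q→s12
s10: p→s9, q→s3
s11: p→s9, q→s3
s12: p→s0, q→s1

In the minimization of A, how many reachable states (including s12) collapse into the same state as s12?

States {s8} cannot be reached from the start state, so discard them.
Start with accepting vs non-accepting: {s1,s2,s3,s4,s5,s6,s7,s9,s10,s11,s12} | {s0}.
Split {s1,s2,s3,s4,s5,s6,s7,s9,s10,s11,s12} by δ(·,p) → {s1,s2,s3,s4,s5,s6,s7,s9,s10,s11} and {s12}.
On input q, block {s1,s2,s3,s4,s5,s6,s7,s9,s10,s11} splits into {s1,s2,s3,s4,s5,s6,s10,s11} and {s7,s9}.
On input p, block {s1,s2,s3,s4,s5,s6,s10,s11} splits into {s1,s6,s10,s11} and {s2,s3,s4,s5}.
On input q, block {s1,s6,s10,s11} splits into {s6,s10,s11} and {s1}.
On input p, block {s2,s3,s4,s5} splits into {s2,s4} and {s3,s5}.
On input q, block {s6,s10,s11} splits into {s10,s11} and {s6}.
Refine {s2,s4} on symbol p: members go to different blocks, giving {s2} and {s4}.
On input p, block {s3,s5} splits into {s3} and {s5}.
Stable partition: {s10,s11} | {s0} | {s12} | {s7,s9} | {s2} | {s1} | {s3} | {s6} | {s4} | {s5} — 10 equivalence classes.
State s12 belongs to the block {s12}, which has 1 states.

1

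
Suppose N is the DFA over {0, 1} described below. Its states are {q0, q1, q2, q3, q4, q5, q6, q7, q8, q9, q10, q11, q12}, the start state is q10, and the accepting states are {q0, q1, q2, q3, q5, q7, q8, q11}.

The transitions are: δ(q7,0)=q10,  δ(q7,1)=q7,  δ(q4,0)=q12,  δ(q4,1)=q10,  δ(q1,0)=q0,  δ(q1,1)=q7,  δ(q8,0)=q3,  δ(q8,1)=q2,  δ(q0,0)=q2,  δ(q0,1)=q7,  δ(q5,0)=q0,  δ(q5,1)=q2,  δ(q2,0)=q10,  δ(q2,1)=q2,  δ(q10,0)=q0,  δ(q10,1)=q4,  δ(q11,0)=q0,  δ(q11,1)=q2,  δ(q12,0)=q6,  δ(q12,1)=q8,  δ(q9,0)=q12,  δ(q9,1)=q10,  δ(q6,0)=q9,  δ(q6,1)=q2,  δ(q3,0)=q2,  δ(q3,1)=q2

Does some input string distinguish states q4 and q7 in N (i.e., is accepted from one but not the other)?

First remove the unreachable states {q1,q5,q11}; 10 states remain.
Start with accepting vs non-accepting: {q0,q2,q3,q7,q8} | {q4,q6,q9,q10,q12}.
Refine {q0,q2,q3,q7,q8} on symbol 0: members go to different blocks, giving {q0,q3,q8} and {q2,q7}.
Refine {q0,q3,q8} on symbol 0: members go to different blocks, giving {q0,q3} and {q8}.
Split {q4,q6,q9,q10,q12} by δ(·,0) → {q4,q6,q9,q12} and {q10}.
On input 1, block {q4,q6,q9,q12} splits into {q4,q9} and {q6} and {q12}.
The partition is now stable with 7 blocks: {q0,q3} | {q4,q9} | {q2,q7} | {q8} | {q10} | {q6} | {q12}.
q4 and q7 end up in different blocks, so they are distinguishable. For instance, the string 'ε' is accepted from only q7.

Yes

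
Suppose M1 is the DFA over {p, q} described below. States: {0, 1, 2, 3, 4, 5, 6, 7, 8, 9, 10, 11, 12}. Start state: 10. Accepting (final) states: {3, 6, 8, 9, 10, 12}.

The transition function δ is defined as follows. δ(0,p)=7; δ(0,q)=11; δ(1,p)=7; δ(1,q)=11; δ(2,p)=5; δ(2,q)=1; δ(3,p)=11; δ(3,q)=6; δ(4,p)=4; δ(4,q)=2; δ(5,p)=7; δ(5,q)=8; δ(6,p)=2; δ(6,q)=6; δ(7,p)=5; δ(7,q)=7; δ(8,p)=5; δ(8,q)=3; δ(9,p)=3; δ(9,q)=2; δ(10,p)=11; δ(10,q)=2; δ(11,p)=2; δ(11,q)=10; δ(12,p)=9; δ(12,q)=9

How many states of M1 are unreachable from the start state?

Starting at 10 and following transitions, the reachable set is {1, 2, 3, 5, 6, 7, 8, 10, 11}. That leaves 0, 4, 9, 12 unreachable — 4 in total.

4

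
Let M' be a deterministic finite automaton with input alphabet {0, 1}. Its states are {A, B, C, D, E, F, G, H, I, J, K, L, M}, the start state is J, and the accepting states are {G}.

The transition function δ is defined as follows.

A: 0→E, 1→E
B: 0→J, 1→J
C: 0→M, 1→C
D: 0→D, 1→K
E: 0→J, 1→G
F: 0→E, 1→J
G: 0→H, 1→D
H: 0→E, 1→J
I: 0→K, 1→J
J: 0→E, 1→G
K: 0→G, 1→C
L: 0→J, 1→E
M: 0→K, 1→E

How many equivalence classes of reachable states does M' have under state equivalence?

States {A,B,F,I,L} cannot be reached from the start state, so discard them.
Start with accepting vs non-accepting: {G} | {C,D,E,H,J,K,M}.
Split {C,D,E,H,J,K,M} by δ(·,0) → {C,D,E,H,J,M} and {K}.
Split {C,D,E,H,J,M} by δ(·,0) → {C,D,E,H,J} and {M}.
On input 0, block {C,D,E,H,J} splits into {D,E,H,J} and {C}.
Split {D,E,H,J} by δ(·,1) → {E,J} and {D} and {H}.
No further refinement is possible. Final partition (7 blocks): {G} | {E,J} | {K} | {M} | {C} | {D} | {H}.

7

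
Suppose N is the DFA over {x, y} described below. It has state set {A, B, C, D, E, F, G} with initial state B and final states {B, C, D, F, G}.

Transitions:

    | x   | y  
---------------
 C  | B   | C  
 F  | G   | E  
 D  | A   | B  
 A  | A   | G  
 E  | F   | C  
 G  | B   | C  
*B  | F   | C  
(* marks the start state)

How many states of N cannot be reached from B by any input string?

No path from B leads to A, D; the other 5 states are all reachable.

2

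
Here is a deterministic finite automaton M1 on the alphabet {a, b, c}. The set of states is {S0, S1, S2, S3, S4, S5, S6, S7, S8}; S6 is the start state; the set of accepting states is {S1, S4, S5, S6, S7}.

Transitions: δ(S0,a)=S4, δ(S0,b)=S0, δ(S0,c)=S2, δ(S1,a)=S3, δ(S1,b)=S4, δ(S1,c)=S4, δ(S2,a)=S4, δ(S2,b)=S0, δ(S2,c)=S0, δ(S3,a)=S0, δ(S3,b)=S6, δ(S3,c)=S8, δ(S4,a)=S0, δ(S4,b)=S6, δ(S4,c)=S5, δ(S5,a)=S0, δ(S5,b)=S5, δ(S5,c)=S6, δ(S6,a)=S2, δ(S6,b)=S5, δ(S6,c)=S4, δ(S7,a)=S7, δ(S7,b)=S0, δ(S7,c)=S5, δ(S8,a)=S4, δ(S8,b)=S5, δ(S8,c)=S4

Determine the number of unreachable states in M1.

4

No path from S6 leads to S1, S3, S7, S8; the other 5 states are all reachable.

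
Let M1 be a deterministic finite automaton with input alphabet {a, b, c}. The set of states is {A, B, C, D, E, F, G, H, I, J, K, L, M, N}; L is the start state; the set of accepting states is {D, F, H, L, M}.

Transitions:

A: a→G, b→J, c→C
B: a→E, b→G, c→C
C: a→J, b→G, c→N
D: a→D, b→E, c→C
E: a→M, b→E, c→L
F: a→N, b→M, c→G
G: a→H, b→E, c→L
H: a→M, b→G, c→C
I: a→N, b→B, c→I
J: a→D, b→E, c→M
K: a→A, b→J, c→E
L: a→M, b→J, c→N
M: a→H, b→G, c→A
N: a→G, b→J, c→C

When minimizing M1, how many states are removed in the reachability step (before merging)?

4

No path from L leads to B, F, I, K; the other 10 states are all reachable.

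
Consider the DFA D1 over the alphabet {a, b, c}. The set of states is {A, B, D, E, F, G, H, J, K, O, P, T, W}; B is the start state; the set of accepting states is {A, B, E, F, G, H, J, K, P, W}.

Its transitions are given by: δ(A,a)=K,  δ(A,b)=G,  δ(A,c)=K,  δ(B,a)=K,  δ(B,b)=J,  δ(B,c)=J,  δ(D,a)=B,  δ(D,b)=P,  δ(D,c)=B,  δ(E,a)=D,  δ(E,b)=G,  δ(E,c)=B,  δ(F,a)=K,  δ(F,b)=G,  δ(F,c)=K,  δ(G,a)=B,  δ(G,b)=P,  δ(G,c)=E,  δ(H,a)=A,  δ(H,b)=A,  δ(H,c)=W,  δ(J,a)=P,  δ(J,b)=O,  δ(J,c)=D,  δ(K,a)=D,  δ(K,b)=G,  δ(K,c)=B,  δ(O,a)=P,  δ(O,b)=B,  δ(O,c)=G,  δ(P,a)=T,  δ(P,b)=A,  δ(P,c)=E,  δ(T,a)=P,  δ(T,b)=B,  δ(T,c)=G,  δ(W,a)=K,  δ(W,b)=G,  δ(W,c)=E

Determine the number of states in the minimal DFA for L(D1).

States {F,H,W} cannot be reached from the start state, so discard them.
P0 = {A,B,E,G,J,K,P} | {D,O,T}.
Split {A,B,E,G,J,K,P} by δ(·,a) → {A,B,G,J} and {E,K,P}.
Split {A,B,G,J} by δ(·,a) → {A,B,J} and {G}.
Refine {A,B,J} on symbol b: members go to different blocks, giving {A} and {B} and {J}.
Refine {D,O,T} on symbol a: members go to different blocks, giving {O,T} and {D}.
Split {E,K,P} by δ(·,a) → {E,K} and {P}.
Stable partition: {A} | {O,T} | {E,K} | {G} | {B} | {J} | {D} | {P} — 8 equivalence classes.

8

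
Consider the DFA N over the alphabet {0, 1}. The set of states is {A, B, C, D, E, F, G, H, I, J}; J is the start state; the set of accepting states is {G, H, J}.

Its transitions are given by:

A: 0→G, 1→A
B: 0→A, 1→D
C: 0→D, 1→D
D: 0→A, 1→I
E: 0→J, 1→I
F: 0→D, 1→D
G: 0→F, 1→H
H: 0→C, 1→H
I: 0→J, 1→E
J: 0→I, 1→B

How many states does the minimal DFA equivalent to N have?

All states are reachable from the start state.
Start with accepting vs non-accepting: {G,H,J} | {A,B,C,D,E,F,I}.
On input 1, block {G,H,J} splits into {G,H} and {J}.
Split {A,B,C,D,E,F,I} by δ(·,0) → {B,C,D,F} and {E,I} and {A}.
On input 0, block {B,C,D,F} splits into {B,D} and {C,F}.
On input 1, block {B,D} splits into {B} and {D}.
No further refinement is possible. Final partition (7 blocks): {G,H} | {B} | {J} | {E,I} | {A} | {C,F} | {D}.

7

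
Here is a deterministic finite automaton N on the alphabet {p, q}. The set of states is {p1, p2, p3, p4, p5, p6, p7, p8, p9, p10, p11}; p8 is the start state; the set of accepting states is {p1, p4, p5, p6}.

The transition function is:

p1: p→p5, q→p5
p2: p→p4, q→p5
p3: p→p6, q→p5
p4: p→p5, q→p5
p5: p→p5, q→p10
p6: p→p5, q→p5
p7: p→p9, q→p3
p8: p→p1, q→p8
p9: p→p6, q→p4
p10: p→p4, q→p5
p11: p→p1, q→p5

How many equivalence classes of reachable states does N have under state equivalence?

Reachable states from the start: {p1,p4,p5,p8,p10}. Unreachable: {p2,p3,p6,p7,p9,p11} — drop them.
Start with accepting vs non-accepting: {p1,p4,p5} | {p8,p10}.
Refine {p1,p4,p5} on symbol q: members go to different blocks, giving {p1,p4} and {p5}.
Split {p8,p10} by δ(·,q) → {p8} and {p10}.
The partition is now stable with 4 blocks: {p1,p4} | {p8} | {p5} | {p10}.

4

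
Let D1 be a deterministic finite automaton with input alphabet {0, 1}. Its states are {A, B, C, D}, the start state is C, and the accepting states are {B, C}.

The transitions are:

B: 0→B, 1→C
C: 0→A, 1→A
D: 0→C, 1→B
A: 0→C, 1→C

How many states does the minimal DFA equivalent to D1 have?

2

Reachable states from the start: {A,C}. Unreachable: {B,D} — drop them.
P0 = {C} | {A}.
The partition is now stable with 2 blocks: {C} | {A}.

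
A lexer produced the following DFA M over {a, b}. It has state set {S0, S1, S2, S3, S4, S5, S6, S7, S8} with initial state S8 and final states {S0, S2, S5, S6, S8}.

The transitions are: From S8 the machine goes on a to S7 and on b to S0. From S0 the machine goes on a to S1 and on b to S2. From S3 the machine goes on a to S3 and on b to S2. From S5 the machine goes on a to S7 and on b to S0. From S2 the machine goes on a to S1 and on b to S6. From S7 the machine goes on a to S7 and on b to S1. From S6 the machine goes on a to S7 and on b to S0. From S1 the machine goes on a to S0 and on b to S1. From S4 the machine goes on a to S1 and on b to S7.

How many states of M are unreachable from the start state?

3

No path from S8 leads to S3, S4, S5; the other 6 states are all reachable.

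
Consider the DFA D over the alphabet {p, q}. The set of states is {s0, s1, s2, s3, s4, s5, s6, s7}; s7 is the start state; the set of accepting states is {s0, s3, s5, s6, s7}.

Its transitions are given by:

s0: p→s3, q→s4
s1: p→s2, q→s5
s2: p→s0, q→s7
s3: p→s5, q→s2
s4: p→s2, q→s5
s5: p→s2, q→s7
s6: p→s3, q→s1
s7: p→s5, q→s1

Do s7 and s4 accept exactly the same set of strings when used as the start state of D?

No

Reachable states from the start: {s0,s1,s2,s3,s4,s5,s7}. Unreachable: {s6} — drop them.
Start with accepting vs non-accepting: {s0,s3,s5,s7} | {s1,s2,s4}.
Split {s0,s3,s5,s7} by δ(·,p) → {s0,s3,s7} and {s5}.
Split {s0,s3,s7} by δ(·,p) → {s3,s7} and {s0}.
Split {s1,s2,s4} by δ(·,p) → {s1,s4} and {s2}.
Refine {s3,s7} on symbol q: members go to different blocks, giving {s3} and {s7}.
The partition is now stable with 6 blocks: {s3} | {s1,s4} | {s5} | {s0} | {s2} | {s7}.
s7 and s4 end up in different blocks, so they are distinguishable. For instance, the string 'ε' is accepted from only s7.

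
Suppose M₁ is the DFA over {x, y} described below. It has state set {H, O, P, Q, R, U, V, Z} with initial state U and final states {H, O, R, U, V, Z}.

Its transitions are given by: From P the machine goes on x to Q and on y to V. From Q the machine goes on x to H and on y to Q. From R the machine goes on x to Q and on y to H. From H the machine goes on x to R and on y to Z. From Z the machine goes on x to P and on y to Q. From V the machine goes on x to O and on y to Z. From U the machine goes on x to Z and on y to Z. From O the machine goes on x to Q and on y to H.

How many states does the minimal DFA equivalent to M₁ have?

6

All states are reachable from the start state.
Initial partition by acceptance: {H,O,R,U,V,Z} | {P,Q}.
On input x, block {H,O,R,U,V,Z} splits into {H,U,V} and {O,R,Z}.
Split {P,Q} by δ(·,x) → {Q} and {P}.
Split {O,R,Z} by δ(·,x) → {O,R} and {Z}.
On input x, block {H,U,V} splits into {H,V} and {U}.
Stable partition: {H,V} | {Q} | {O,R} | {P} | {Z} | {U} — 6 equivalence classes.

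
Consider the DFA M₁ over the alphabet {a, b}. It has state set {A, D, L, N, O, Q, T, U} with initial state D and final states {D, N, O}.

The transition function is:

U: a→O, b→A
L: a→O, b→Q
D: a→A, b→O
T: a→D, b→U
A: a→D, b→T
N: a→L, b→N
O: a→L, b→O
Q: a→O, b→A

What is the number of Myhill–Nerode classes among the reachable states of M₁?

2

Reachable states from the start: {A,D,L,O,Q,T,U}. Unreachable: {N} — drop them.
P0 = {D,O} | {A,L,Q,T,U}.
The partition is now stable with 2 blocks: {D,O} | {A,L,Q,T,U}.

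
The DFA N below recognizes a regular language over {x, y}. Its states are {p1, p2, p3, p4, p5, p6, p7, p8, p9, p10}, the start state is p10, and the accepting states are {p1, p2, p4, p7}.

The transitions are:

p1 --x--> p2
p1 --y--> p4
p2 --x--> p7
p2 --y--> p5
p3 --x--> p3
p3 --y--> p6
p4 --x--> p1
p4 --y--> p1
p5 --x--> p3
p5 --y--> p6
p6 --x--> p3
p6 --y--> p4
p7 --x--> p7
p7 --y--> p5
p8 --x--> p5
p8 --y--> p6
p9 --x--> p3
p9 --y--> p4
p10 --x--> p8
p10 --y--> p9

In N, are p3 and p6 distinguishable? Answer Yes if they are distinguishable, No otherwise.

Every state is reachable, so we keep all 10.
Initial partition by acceptance: {p1,p2,p4,p7} | {p3,p5,p6,p8,p9,p10}.
Refine {p1,p2,p4,p7} on symbol y: members go to different blocks, giving {p1,p4} and {p2,p7}.
Split {p1,p4} by δ(·,x) → {p1} and {p4}.
Split {p3,p5,p6,p8,p9,p10} by δ(·,y) → {p3,p5,p8,p10} and {p6,p9}.
No further refinement is possible. Final partition (5 blocks): {p1} | {p3,p5,p8,p10} | {p2,p7} | {p4} | {p6,p9}.
p3 and p6 end up in different blocks, so they are distinguishable. For instance, the string 'y' is accepted from only p6.

Yes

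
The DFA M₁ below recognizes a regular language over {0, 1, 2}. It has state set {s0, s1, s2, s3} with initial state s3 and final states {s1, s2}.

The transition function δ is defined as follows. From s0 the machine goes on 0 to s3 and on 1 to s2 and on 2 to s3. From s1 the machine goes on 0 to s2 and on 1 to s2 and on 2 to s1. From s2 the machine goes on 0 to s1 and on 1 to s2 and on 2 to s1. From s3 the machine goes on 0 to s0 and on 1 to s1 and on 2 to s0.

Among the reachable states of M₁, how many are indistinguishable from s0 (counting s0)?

2

P0 = {s1,s2} | {s0,s3}.
No further refinement is possible. Final partition (2 blocks): {s1,s2} | {s0,s3}.
The equivalence class containing s0 is {s0,s3}, of size 2.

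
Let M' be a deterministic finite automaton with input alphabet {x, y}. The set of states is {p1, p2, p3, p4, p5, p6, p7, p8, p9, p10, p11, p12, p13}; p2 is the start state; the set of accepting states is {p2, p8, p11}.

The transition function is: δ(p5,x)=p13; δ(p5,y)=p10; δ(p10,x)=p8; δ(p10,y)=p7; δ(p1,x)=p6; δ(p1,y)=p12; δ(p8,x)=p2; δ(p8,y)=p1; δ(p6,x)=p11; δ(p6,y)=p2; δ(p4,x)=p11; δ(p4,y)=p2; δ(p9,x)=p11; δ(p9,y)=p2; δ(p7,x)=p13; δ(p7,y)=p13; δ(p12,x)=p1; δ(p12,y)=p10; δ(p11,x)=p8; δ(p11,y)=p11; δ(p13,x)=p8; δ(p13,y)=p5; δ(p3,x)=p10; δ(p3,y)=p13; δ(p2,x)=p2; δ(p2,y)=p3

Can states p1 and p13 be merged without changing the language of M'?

States {p4,p9} cannot be reached from the start state, so discard them.
Initial partition by acceptance: {p2,p8,p11} | {p1,p3,p5,p6,p7,p10,p12,p13}.
Split {p2,p8,p11} by δ(·,y) → {p2,p8} and {p11}.
Split {p1,p3,p5,p6,p7,p10,p12,p13} by δ(·,x) → {p1,p3,p5,p7,p12} and {p10,p13} and {p6}.
Split {p1,p3,p5,p7,p12} by δ(·,x) → {p3,p5,p7} and {p1} and {p12}.
Refine {p2,p8} on symbol y: members go to different blocks, giving {p2} and {p8}.
Stable partition: {p2} | {p3,p5,p7} | {p11} | {p10,p13} | {p6} | {p1} | {p12} | {p8} — 8 equivalence classes.
p1 and p13 end up in different blocks, so they are distinguishable. For instance, the string 'x' is accepted from only p13.

No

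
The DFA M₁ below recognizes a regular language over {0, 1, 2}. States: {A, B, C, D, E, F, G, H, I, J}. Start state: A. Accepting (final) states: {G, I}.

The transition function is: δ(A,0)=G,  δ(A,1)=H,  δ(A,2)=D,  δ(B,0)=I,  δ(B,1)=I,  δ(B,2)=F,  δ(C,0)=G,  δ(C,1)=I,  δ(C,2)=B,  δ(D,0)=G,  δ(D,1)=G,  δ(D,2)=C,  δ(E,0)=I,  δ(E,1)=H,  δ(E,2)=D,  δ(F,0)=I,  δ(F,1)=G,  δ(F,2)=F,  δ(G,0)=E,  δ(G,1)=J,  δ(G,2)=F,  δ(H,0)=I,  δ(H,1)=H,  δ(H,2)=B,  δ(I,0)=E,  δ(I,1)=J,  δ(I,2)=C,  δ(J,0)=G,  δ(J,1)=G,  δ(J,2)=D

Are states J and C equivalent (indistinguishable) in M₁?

Yes

Initial partition by acceptance: {G,I} | {A,B,C,D,E,F,H,J}.
On input 1, block {A,B,C,D,E,F,H,J} splits into {B,C,D,F,J} and {A,E,H}.
No further refinement is possible. Final partition (3 blocks): {G,I} | {B,C,D,F,J} | {A,E,H}.
J and C lie in the same block of the stable partition, so they are equivalent — no string distinguishes them.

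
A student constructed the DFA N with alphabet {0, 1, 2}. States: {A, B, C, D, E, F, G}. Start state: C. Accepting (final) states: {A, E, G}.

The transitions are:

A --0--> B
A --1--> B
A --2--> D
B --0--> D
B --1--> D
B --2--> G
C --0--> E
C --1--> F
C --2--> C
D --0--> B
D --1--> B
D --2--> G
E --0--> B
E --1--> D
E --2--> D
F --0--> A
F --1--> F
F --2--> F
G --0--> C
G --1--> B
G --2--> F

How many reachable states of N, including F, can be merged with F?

All states are reachable from the start state.
Initial partition by acceptance: {A,E,G} | {B,C,D,F}.
On input 0, block {B,C,D,F} splits into {B,D} and {C,F}.
Split {A,E,G} by δ(·,0) → {A,E} and {G}.
No further refinement is possible. Final partition (4 blocks): {A,E} | {B,D} | {C,F} | {G}.
State F belongs to the block {C,F}, which has 2 states.

2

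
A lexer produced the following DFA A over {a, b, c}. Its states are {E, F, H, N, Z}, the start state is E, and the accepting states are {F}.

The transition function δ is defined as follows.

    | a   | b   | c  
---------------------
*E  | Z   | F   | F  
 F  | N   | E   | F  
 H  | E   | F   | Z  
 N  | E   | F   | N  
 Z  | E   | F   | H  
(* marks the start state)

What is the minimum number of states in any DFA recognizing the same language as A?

All states are reachable from the start state.
Initial partition by acceptance: {F} | {E,H,N,Z}.
Split {E,H,N,Z} by δ(·,c) → {H,N,Z} and {E}.
No further refinement is possible. Final partition (3 blocks): {F} | {H,N,Z} | {E}.

3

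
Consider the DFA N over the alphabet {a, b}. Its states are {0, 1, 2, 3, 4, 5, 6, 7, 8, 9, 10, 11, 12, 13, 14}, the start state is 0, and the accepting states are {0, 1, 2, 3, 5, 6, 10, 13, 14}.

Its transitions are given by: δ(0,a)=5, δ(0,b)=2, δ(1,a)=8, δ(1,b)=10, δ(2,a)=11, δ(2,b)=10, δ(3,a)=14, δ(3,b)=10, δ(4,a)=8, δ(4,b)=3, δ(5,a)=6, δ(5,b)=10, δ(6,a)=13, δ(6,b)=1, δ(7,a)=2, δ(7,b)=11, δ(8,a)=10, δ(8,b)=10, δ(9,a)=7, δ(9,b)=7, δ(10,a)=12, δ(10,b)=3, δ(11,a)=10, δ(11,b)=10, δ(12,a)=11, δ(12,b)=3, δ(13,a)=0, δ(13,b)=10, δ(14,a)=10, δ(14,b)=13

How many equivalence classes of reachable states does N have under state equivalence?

Reachable states from the start: {0,1,2,3,5,6,8,10,11,12,13,14}. Unreachable: {4,7,9} — drop them.
Initial partition by acceptance: {0,1,2,3,5,6,10,13,14} | {8,11,12}.
On input a, block {0,1,2,3,5,6,10,13,14} splits into {0,3,5,6,13,14} and {1,2,10}.
Split {0,3,5,6,13,14} by δ(·,a) → {0,3,5,6,13} and {14}.
Refine {0,3,5,6,13} on symbol a: members go to different blocks, giving {0,5,6,13} and {3}.
Refine {8,11,12} on symbol a: members go to different blocks, giving {8,11} and {12}.
Refine {1,2,10} on symbol a: members go to different blocks, giving {1,2} and {10}.
On input b, block {0,5,6,13} splits into {0,6} and {5,13}.
No further refinement is possible. Final partition (8 blocks): {0,6} | {8,11} | {1,2} | {14} | {3} | {12} | {10} | {5,13}.

8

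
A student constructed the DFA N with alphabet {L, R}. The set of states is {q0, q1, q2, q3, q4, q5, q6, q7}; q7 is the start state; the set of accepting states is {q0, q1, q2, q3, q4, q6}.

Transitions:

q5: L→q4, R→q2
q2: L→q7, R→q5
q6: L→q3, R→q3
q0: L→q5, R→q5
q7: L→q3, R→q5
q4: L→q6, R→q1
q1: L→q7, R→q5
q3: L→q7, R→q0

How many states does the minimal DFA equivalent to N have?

7

Initial partition by acceptance: {q0,q1,q2,q3,q4,q6} | {q5,q7}.
Split {q0,q1,q2,q3,q4,q6} by δ(·,L) → {q0,q1,q2,q3} and {q4,q6}.
Refine {q0,q1,q2,q3} on symbol R: members go to different blocks, giving {q0,q1,q2} and {q3}.
Refine {q5,q7} on symbol L: members go to different blocks, giving {q5} and {q7}.
On input L, block {q0,q1,q2} splits into {q1,q2} and {q0}.
On input L, block {q4,q6} splits into {q4} and {q6}.
No further refinement is possible. Final partition (7 blocks): {q1,q2} | {q5} | {q4} | {q3} | {q7} | {q0} | {q6}.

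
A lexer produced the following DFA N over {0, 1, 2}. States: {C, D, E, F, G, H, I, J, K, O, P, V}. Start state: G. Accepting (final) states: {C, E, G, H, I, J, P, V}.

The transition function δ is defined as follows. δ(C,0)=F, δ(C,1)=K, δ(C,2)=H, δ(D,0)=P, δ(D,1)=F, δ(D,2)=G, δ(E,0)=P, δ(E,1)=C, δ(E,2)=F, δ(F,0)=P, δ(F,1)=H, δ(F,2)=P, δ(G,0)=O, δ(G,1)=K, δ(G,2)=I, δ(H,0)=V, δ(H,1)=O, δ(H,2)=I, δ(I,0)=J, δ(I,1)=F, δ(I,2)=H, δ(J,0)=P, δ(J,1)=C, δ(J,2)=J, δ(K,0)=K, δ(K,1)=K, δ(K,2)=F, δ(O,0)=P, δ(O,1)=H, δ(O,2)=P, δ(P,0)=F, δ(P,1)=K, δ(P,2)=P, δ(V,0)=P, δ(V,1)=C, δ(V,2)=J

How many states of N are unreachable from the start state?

2

No path from G leads to D, E; the other 10 states are all reachable.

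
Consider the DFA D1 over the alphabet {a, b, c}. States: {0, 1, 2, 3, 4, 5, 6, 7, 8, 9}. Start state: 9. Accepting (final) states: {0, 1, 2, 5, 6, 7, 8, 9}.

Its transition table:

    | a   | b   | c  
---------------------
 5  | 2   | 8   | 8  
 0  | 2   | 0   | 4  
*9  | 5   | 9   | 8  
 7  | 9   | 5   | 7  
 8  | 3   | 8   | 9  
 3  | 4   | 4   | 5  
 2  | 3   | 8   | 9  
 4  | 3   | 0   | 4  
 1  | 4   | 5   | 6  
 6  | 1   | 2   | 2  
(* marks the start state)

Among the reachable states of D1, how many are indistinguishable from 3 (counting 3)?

1

First remove the unreachable states {1,6,7}; 7 states remain.
P0 = {0,2,5,8,9} | {3,4}.
On input a, block {0,2,5,8,9} splits into {0,5,9} and {2,8}.
Split {0,5,9} by δ(·,a) → {0,5} and {9}.
Split {0,5} by δ(·,b) → {0} and {5}.
Split {3,4} by δ(·,b) → {3} and {4}.
The partition is now stable with 6 blocks: {0} | {3} | {2,8} | {9} | {5} | {4}.
State 3 belongs to the block {3}, which has 1 states.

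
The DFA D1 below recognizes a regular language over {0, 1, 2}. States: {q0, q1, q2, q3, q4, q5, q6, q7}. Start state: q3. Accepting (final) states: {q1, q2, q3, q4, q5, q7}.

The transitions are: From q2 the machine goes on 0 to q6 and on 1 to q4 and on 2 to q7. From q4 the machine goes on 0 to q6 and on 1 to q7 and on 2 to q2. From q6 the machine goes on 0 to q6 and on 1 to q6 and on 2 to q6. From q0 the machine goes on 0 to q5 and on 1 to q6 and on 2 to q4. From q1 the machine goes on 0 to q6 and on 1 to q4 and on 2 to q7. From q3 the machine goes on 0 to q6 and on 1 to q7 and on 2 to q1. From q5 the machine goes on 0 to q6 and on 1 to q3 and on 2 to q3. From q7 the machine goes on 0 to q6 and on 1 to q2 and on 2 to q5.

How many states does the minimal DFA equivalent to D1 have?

2

Reachable states from the start: {q1,q2,q3,q4,q5,q6,q7}. Unreachable: {q0} — drop them.
P0 = {q1,q2,q3,q4,q5,q7} | {q6}.
No further refinement is possible. Final partition (2 blocks): {q1,q2,q3,q4,q5,q7} | {q6}.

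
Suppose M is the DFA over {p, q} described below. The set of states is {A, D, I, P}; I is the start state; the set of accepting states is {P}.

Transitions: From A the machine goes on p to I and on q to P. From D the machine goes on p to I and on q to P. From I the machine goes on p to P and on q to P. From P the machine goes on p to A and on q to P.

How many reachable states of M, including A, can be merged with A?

1

States {D} cannot be reached from the start state, so discard them.
Initial partition by acceptance: {P} | {A,I}.
Refine {A,I} on symbol p: members go to different blocks, giving {I} and {A}.
No further refinement is possible. Final partition (3 blocks): {P} | {I} | {A}.
The equivalence class containing A is {A}, of size 1.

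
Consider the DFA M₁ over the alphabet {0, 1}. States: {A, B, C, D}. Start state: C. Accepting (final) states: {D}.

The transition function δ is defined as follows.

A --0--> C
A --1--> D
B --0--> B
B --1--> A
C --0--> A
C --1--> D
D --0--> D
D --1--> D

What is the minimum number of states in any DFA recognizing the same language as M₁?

2

First remove the unreachable states {B}; 3 states remain.
P0 = {D} | {A,C}.
The partition is now stable with 2 blocks: {D} | {A,C}.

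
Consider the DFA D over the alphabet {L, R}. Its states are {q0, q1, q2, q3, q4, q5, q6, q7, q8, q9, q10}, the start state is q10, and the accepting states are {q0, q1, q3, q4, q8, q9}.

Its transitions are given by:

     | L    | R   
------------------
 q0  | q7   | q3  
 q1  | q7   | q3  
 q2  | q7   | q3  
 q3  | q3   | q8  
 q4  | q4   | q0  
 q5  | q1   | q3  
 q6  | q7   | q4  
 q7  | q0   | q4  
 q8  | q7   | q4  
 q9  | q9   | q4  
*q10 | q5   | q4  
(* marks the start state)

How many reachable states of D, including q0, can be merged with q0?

3

First remove the unreachable states {q2,q6,q9}; 8 states remain.
P0 = {q0,q1,q3,q4,q8} | {q5,q7,q10}.
Split {q0,q1,q3,q4,q8} by δ(·,L) → {q0,q1,q8} and {q3,q4}.
Refine {q5,q7,q10} on symbol L: members go to different blocks, giving {q5,q7} and {q10}.
The partition is now stable with 4 blocks: {q0,q1,q8} | {q5,q7} | {q3,q4} | {q10}.
The equivalence class containing q0 is {q0,q1,q8}, of size 3.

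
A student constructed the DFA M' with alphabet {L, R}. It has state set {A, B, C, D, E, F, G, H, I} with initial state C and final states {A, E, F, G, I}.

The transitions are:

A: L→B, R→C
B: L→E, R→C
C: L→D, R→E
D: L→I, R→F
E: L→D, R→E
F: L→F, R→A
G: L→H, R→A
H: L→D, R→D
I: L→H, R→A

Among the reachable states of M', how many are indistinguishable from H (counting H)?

1

States {G} cannot be reached from the start state, so discard them.
P0 = {A,E,F,I} | {B,C,D,H}.
On input L, block {A,E,F,I} splits into {A,E,I} and {F}.
Refine {A,E,I} on symbol R: members go to different blocks, giving {E,I} and {A}.
Refine {E,I} on symbol R: members go to different blocks, giving {E} and {I}.
Split {B,C,D,H} by δ(·,L) → {C,H} and {B} and {D}.
On input R, block {C,H} splits into {C} and {H}.
Stable partition: {E} | {C} | {F} | {A} | {I} | {B} | {D} | {H} — 8 equivalence classes.
State H belongs to the block {H}, which has 1 states.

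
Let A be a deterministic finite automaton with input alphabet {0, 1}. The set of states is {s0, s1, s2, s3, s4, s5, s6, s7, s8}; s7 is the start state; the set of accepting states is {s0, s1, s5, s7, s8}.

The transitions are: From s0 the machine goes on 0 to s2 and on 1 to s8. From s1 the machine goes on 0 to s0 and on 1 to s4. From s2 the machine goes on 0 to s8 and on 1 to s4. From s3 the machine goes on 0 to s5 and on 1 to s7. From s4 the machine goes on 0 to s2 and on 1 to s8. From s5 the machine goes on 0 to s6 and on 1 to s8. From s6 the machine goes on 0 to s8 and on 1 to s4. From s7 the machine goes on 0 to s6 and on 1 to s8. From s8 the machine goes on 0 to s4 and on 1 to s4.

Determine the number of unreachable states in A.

BFS from s7 reaches {s2, s4, s6, s7, s8}; the 4 state(s) s0, s1, s3, s5 are never visited.

4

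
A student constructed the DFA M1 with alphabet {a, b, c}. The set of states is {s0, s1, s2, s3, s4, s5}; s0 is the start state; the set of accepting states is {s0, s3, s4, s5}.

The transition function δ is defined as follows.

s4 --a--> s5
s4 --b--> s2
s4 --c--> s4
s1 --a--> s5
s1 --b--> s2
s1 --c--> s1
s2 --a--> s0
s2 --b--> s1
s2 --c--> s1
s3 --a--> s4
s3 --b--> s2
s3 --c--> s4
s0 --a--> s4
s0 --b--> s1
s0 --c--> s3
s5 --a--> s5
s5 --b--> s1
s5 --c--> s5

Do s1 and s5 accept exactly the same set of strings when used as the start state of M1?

Every state is reachable, so we keep all 6.
P0 = {s0,s3,s4,s5} | {s1,s2}.
Stable partition: {s0,s3,s4,s5} | {s1,s2} — 2 equivalence classes.
s1 and s5 end up in different blocks, so they are distinguishable. For instance, the string 'ε' is accepted from only s5.

No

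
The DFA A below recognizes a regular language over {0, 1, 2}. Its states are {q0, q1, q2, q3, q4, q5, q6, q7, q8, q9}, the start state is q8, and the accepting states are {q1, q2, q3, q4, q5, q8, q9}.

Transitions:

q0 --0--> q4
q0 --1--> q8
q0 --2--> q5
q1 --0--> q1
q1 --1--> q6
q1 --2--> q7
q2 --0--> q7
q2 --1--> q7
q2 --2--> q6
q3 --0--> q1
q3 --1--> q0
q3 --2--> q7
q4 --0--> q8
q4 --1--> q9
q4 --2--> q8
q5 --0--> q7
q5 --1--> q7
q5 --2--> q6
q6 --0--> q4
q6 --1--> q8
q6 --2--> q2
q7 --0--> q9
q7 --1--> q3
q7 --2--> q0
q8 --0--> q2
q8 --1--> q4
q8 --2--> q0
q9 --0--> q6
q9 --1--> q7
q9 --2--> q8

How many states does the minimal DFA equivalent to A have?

All states are reachable from the start state.
Initial partition by acceptance: {q1,q2,q3,q4,q5,q8,q9} | {q0,q6,q7}.
Split {q1,q2,q3,q4,q5,q8,q9} by δ(·,0) → {q1,q3,q4,q8} and {q2,q5,q9}.
Split {q1,q3,q4,q8} by δ(·,0) → {q1,q3,q4} and {q8}.
Split {q1,q3,q4} by δ(·,0) → {q1,q3} and {q4}.
On input 0, block {q0,q6,q7} splits into {q0,q6} and {q7}.
On input 0, block {q2,q5,q9} splits into {q2,q5} and {q9}.
Stable partition: {q1,q3} | {q0,q6} | {q2,q5} | {q8} | {q4} | {q7} | {q9} — 7 equivalence classes.

7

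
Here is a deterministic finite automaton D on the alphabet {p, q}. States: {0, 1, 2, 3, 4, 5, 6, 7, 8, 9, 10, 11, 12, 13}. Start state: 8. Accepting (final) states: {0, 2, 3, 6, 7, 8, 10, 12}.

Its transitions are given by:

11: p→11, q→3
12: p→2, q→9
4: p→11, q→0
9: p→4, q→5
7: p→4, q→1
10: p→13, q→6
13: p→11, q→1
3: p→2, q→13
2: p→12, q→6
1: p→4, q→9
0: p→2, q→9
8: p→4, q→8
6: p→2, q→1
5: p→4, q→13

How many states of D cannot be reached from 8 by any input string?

BFS from 8 reaches {0, 1, 2, 3, 4, 5, 6, 8, 9, 11, 12, 13}; the 2 state(s) 7, 10 are never visited.

2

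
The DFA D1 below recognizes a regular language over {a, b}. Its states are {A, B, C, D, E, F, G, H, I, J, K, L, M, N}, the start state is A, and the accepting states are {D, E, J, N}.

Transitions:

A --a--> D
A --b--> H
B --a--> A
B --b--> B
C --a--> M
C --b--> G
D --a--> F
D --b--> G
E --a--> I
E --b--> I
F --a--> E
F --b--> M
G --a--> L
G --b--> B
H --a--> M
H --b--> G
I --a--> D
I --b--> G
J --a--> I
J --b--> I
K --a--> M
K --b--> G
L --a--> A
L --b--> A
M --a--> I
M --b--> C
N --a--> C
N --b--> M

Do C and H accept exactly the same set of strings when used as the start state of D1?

States {J,K,N} cannot be reached from the start state, so discard them.
Initial partition by acceptance: {D,E} | {A,B,C,F,G,H,I,L,M}.
Refine {A,B,C,F,G,H,I,L,M} on symbol a: members go to different blocks, giving {B,C,G,H,L,M} and {A,F,I}.
On input b, block {D,E} splits into {D} and {E}.
Refine {B,C,G,H,L,M} on symbol a: members go to different blocks, giving {B,L,M} and {C,G,H}.
Refine {B,L,M} on symbol b: members go to different blocks, giving {B} and {L} and {M}.
Split {A,F,I} by δ(·,a) → {A,I} and {F}.
Refine {C,G,H} on symbol a: members go to different blocks, giving {C,H} and {G}.
On input b, block {A,I} splits into {A} and {I}.
Stable partition: {D} | {B} | {A} | {E} | {C,H} | {L} | {M} | {F} | {G} | {I} — 10 equivalence classes.
C and H lie in the same block of the stable partition, so they are equivalent — no string distinguishes them.

Yes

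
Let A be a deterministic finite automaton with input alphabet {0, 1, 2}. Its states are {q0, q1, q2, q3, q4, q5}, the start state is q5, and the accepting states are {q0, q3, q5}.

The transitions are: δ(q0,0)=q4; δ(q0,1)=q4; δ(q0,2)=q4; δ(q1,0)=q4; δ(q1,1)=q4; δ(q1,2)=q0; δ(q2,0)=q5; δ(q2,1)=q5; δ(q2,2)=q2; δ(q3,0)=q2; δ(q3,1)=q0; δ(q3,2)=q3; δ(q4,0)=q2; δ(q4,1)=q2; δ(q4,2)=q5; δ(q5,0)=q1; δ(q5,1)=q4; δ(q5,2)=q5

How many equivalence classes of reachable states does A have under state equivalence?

Reachable states from the start: {q0,q1,q2,q4,q5}. Unreachable: {q3} — drop them.
Initial partition by acceptance: {q0,q5} | {q1,q2,q4}.
On input 2, block {q0,q5} splits into {q0} and {q5}.
Refine {q1,q2,q4} on symbol 0: members go to different blocks, giving {q1,q4} and {q2}.
Refine {q1,q4} on symbol 0: members go to different blocks, giving {q1} and {q4}.
The partition is now stable with 5 blocks: {q0} | {q1} | {q5} | {q2} | {q4}.

5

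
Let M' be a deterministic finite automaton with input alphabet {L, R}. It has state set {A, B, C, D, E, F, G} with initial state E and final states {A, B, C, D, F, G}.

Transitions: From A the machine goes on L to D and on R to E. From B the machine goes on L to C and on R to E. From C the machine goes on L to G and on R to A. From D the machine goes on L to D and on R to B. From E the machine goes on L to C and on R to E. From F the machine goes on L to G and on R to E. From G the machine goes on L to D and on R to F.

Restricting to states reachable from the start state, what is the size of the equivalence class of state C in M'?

Every state is reachable, so we keep all 7.
Initial partition by acceptance: {A,B,C,D,F,G} | {E}.
Refine {A,B,C,D,F,G} on symbol R: members go to different blocks, giving {A,B,F} and {C,D,G}.
Stable partition: {A,B,F} | {E} | {C,D,G} — 3 equivalence classes.
State C belongs to the block {C,D,G}, which has 3 states.

3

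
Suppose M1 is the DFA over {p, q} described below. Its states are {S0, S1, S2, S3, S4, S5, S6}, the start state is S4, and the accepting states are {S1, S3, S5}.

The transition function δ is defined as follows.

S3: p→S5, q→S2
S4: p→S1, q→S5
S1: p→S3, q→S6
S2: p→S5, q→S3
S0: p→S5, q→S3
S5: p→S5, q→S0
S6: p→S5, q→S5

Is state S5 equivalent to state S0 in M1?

Every state is reachable, so we keep all 7.
Start with accepting vs non-accepting: {S1,S3,S5} | {S0,S2,S4,S6}.
No further refinement is possible. Final partition (2 blocks): {S1,S3,S5} | {S0,S2,S4,S6}.
S5 and S0 end up in different blocks, so they are distinguishable. For instance, the string 'ε' is accepted from only S5.

No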